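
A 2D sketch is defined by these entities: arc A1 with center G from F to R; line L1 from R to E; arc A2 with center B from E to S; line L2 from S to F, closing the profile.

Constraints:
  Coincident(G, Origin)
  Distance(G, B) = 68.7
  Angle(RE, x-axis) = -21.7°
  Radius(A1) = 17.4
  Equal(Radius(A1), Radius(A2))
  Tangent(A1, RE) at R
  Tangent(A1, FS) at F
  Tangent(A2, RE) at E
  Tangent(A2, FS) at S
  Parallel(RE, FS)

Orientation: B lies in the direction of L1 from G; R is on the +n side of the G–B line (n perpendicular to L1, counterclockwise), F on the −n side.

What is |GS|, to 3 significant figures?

70.9

The slot axis is L1's direction at -21.7°, so u = (cos -21.7°, sin -21.7°) = (0.929, -0.370) and n = (−sin -21.7°, cos -21.7°) = (0.370, 0.929). G is at the origin and B lies 68.7 along u from G, so B = 68.7·u = (63.8, -25.4). Tangency of A1 to both parallel lines with radius 17.4 puts R and F at G ± 17.4·n: R = (6.43, 16.2), F = (-6.43, -16.2). Equal radii place E and S the same way about B: E = B + 17.4·n = (70.3, -9.23), S = B − 17.4·n = (57.4, -41.6). Then |GS| = |S − G| = 70.9.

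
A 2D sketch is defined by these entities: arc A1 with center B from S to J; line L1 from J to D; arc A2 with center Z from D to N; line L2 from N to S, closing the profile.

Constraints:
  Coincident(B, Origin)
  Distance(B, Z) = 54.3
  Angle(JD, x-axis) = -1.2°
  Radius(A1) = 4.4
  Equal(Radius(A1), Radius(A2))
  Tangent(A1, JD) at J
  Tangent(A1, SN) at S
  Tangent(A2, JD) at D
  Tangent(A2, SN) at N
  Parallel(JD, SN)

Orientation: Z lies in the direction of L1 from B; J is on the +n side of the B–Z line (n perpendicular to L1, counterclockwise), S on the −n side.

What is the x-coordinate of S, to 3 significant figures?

-0.0921

B is at the origin and Z lies 54.3 along u from B, so Z = 54.3·u = (54.3, -1.14). Tangency of A1 to both parallel lines with radius 4.4 puts J and S at B ± 4.4·n: J = (0.0921, 4.40), S = (-0.0921, -4.40). So S.x = -0.0921.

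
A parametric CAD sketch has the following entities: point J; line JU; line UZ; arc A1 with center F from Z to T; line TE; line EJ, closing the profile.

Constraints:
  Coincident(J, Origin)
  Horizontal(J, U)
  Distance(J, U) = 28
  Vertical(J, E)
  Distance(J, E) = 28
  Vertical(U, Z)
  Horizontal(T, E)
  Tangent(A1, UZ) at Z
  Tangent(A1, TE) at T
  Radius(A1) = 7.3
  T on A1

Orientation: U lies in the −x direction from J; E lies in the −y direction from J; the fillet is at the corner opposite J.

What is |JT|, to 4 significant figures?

34.82

J is at the origin; JU is horizontal with |JU| = 28.0 and U on the −x side, so U = (-28.00, 0.000). JE is vertical with |JE| = 28.0 and E on the −y side, so E = (0.000, -28.00). The virtual corner opposite J is at (-28.00, -28.00). The tangent condition forces FZ to be normal to UZ and A1 meets TE tangentially, so FT is at right angles to TE, with radius 7.3, so the center F sits 7.3 in from both sides at F = (-20.70, -20.70). That places the tangent points at Z = (-28.00, -20.70) on UZ and T = (-20.70, -28.00) on TE. Then |JT| = |T − J| = 34.82.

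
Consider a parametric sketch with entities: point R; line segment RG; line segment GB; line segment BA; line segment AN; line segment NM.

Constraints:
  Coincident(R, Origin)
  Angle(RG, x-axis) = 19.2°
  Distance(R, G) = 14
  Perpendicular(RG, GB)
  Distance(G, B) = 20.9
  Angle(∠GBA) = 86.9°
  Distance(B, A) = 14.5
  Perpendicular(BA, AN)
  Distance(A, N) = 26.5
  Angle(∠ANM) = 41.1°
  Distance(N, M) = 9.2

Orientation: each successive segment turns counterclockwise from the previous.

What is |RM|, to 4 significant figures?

6.680

R is at the origin; RG runs at 19.2° with length 14.0, so G = (13.22, 4.604). RG ⟂ GB, so GB runs at 109.2°; with |GB| = 20.9, B = (6.348, 24.34). ∠GBA = 86.9° gives BA at -157.7° from the x-axis; with |BA| = 14.5, A = (-7.068, 18.84). The perpendicularity gives AN at right angles to BA, so AN runs at -67.70°; with |AN| = 26.5, N = (2.988, -5.679). ∠ANM = 41.1° gives NM at 71.20° from the x-axis; with |NM| = 9.2, M = (5.953, 3.031). Then |RM| = |M − R| = 6.680.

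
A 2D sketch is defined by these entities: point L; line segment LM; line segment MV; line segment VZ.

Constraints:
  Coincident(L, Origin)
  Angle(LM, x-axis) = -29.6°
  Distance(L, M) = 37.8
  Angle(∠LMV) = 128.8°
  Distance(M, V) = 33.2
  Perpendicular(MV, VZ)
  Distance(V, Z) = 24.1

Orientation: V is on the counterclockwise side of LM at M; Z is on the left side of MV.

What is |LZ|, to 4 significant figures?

57.14

L is at the origin; LM runs at -29.6° with length 37.8, so M = 37.8·(cos -29.6°, sin -29.6°) = (32.87, -18.67). ∠LMV = 128.8°, so MV runs at -29.6° + (180° − 128.8°) = 21.60° from the x-axis; with |MV| = 33.2, V = M + 33.2·(cos 21.60°, sin 21.60°) = (63.74, -6.449). The perpendicularity gives VZ at right angles to MV; with |VZ| = 24.1 on the left of MV, Z = V + 24.1·(-0.3681, 0.9298) = (54.86, 15.96). Then |LZ| = |Z − L| = 57.14.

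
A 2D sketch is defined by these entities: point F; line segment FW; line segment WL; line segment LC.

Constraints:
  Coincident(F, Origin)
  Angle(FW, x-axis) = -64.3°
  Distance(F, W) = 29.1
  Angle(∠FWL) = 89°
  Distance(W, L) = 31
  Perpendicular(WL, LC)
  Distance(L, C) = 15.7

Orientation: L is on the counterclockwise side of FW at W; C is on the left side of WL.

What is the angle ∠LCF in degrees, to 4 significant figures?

113.7°

F is at the origin; FW runs at -64.3° with length 29.1, so W = 29.1·(cos -64.3°, sin -64.3°) = (12.62, -26.22). ∠FWL = 89.0°, so WL runs at -64.3° + (180° − 89.0°) = 26.70° from the x-axis; with |WL| = 31.0, L = W + 31.0·(cos 26.70°, sin 26.70°) = (40.31, -12.29). WL ⟂ LC; with |LC| = 15.7 on the left of WL, C = L + 15.7·(-0.4493, 0.8934) = (33.26, 1.733). Then cos ∠LCF = CL·CF / (|CL||CF|), giving 113.7°.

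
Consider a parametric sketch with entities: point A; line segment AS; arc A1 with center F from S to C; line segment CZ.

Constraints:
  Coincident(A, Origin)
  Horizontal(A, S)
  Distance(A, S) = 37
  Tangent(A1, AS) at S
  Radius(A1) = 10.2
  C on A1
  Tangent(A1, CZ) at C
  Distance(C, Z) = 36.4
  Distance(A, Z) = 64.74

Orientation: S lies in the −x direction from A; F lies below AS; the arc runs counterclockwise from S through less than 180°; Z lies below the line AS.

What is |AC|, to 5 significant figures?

48.439

Checks: A = (0.00, 0.00) ✓; |FC| = 10.20 ✓; ∠(FC, CZ) = 90.00° ✓; |CZ| = 36.40 ✓; |AZ| = 64.74 ✓.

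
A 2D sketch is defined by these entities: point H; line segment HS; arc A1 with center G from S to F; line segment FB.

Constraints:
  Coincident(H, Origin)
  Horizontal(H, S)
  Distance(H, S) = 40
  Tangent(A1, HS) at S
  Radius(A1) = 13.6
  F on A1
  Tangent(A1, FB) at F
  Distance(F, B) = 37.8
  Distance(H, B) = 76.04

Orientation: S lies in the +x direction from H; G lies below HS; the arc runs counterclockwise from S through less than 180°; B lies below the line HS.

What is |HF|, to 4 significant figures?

38.38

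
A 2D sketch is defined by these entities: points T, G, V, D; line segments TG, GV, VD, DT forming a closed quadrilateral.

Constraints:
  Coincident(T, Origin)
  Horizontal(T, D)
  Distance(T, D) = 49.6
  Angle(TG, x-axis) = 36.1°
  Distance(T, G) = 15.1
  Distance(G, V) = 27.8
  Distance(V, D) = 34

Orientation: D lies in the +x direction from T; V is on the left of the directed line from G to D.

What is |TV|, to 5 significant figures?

42.760

Checks: |GV| = 27.80 ✓; |VD| = 34.00 ✓.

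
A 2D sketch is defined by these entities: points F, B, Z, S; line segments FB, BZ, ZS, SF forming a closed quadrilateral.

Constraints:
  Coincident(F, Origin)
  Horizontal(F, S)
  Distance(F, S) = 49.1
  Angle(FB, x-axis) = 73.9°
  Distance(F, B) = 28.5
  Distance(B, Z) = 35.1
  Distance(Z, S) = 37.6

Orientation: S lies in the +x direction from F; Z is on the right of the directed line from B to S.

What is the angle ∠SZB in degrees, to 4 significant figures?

85.68°

Checks: |BZ| = 35.10 ✓; |ZS| = 37.60 ✓.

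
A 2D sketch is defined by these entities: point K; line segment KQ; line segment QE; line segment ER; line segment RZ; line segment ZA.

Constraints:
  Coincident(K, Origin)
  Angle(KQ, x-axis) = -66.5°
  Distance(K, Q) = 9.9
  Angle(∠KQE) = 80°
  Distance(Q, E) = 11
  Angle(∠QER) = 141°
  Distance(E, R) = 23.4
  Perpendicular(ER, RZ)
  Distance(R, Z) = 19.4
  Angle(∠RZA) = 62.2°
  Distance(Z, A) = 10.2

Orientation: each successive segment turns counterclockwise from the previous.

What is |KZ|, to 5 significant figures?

25.197

K is at the origin; KQ runs at -66.5° with length 9.9, so Q = (3.9476, -9.0789). ∠KQE = 80.0° gives QE at 33.500° from the x-axis; with |QE| = 11.0, E = (13.120, -3.0076). ∠QER = 141.0° gives ER at 72.500° from the x-axis; with |ER| = 23.4, R = (20.157, 19.309). The perpendicularity gives RZ at right angles to ER, so RZ runs at 162.50°; with |RZ| = 19.4, Z = (1.6548, 25.143). Then |KZ| = |Z − K| = 25.197.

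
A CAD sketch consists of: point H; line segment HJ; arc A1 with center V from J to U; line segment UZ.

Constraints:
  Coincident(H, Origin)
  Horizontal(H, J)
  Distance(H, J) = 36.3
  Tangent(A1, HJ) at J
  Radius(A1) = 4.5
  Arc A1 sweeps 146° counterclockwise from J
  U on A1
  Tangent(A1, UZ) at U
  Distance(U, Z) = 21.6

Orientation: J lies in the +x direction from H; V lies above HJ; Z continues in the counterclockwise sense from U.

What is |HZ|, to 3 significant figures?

29.1

On A1, J sits at bearing -90° from V; a 146° counterclockwise sweep puts U at bearing 56°, so U = V + 4.5·(cos 56°, sin 56°) = (38.8, 8.23). Since A1 is tangent to UZ there, VU ⟂ UZ, so UZ runs along (−sin 56°, cos 56°); with |UZ| = 21.6, Z = (20.9, 20.3). Then |HZ| = |Z − H| = 29.1.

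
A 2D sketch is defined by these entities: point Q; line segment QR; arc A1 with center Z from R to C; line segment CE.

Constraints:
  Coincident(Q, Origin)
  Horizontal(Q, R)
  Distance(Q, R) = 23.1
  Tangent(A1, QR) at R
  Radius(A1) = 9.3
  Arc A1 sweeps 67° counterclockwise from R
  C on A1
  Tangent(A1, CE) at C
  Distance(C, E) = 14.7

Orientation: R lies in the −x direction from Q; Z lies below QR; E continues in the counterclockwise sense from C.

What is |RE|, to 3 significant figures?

23.9

Q is at the origin; QR is horizontal with |QR| = 23.1 and R on the −x side, so R = (-23.1, 0.00). A1 meets QR tangentially, so ZR is at right angles to QR, so Z = R + (0, -9.3) = (-23.1, -9.30). On A1, R sits at bearing 90° from Z; a 67° counterclockwise sweep puts C at bearing 157°, so C = Z + 9.3·(cos 157°, sin 157°) = (-31.7, -5.67). Tangency of A1 to CE means the radius ZC is perpendicular to CE, so CE runs along (−sin 157°, cos 157°); with |CE| = 14.7, E = (-37.4, -19.2). Then |RE| = |E − R| = 23.9.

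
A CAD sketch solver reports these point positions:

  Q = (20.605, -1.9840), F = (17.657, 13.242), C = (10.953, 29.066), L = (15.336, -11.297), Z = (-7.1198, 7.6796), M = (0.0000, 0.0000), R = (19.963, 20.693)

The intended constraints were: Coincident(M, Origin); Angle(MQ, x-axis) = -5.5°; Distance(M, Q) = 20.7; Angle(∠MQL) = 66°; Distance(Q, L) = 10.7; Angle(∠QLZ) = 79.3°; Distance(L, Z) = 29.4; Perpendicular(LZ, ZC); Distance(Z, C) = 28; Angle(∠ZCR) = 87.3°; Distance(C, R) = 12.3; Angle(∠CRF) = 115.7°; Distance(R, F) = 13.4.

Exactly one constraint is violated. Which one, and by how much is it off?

Distance(R, F) = 13.4 — off by 5.60.

M = (0.00, 0.00) ✓; MQ at -5.500° ✓; |MQ| = 20.70 ✓; ∠MQL = 66.00° ✓; |QL| = 10.70 ✓; ∠QLZ = 79.30° ✓; |LZ| = 29.40 ✓; ∠(LZ, ZC) = 90.00° ✓; |ZC| = 28.00 ✓; ∠ZCR = 87.30° ✓; |CR| = 12.30 ✓; ∠CRF = 115.7° ✓; |RF| = 7.800 ✗.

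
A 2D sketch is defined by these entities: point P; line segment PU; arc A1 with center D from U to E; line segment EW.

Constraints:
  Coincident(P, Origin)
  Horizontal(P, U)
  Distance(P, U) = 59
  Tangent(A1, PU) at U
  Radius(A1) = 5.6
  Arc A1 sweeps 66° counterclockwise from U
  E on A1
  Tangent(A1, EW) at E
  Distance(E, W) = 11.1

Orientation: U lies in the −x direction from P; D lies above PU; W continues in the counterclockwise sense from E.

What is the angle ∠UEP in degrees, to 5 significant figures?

143.47°

Since A1 is tangent to PU there, DU ⟂ PU, so D = U + (0, 5.6) = (-59.000, 5.6000). On A1, U sits at bearing -90° from D; a 66° counterclockwise sweep puts E at bearing -24°, so E = D + 5.6·(cos -24°, sin -24°) = (-53.884, 3.3223). Then cos ∠UEP = EU·EP / (|EU||EP|), giving 143.47°.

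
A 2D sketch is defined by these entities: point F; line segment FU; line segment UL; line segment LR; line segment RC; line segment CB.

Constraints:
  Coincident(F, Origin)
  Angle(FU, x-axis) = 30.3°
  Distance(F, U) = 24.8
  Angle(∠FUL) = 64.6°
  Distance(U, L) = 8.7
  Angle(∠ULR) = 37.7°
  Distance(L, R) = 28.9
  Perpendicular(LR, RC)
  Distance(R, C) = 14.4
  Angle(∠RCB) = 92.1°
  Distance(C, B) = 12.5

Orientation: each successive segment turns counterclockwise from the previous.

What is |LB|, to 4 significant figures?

22.14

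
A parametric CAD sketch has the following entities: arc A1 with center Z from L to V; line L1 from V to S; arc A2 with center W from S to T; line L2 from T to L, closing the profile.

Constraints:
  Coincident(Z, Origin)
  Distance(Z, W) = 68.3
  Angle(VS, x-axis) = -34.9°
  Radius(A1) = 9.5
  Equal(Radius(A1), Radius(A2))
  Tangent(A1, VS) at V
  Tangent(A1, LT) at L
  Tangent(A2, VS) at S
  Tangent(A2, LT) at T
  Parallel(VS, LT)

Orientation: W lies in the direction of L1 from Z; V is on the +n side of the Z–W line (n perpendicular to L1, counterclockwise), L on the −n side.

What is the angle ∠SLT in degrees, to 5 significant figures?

15.546°

The slot axis is L1's direction at -34.9°, so u = (cos -34.9°, sin -34.9°) = (0.82015, -0.57215) and n = (−sin -34.9°, cos -34.9°) = (0.57215, 0.82015). Z is at the origin and W lies 68.3 along u from Z, so W = 68.3·u = (56.016, -39.078). Tangency of A1 to both parallel lines with radius 9.5 puts V and L at Z ± 9.5·n: V = (5.4354, 7.7914), L = (-5.4354, -7.7914). Equal radii place S and T the same way about W: S = W + 9.5·n = (61.452, -31.286), T = W − 9.5·n = (50.581, -46.869). Then cos ∠SLT = LS·LT / (|LS||LT|), giving 15.546°.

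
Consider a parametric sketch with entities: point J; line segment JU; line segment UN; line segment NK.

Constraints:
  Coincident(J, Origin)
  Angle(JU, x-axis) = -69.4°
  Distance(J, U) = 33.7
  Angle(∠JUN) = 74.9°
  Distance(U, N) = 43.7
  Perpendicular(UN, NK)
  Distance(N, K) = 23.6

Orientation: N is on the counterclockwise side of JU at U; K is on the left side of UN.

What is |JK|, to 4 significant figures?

36.05

J is at the origin; JU runs at -69.4° with length 33.7, so U = 33.7·(cos -69.4°, sin -69.4°) = (11.86, -31.55). ∠JUN = 74.9°, so UN runs at -69.4° + (180° − 74.9°) = 35.70° from the x-axis; with |UN| = 43.7, N = U + 43.7·(cos 35.70°, sin 35.70°) = (47.35, -6.044). The perpendicularity gives NK at right angles to UN; with |NK| = 23.6 on the left of UN, K = N + 23.6·(-0.5835, 0.8121) = (33.57, 13.12). Then |JK| = |K − J| = 36.05.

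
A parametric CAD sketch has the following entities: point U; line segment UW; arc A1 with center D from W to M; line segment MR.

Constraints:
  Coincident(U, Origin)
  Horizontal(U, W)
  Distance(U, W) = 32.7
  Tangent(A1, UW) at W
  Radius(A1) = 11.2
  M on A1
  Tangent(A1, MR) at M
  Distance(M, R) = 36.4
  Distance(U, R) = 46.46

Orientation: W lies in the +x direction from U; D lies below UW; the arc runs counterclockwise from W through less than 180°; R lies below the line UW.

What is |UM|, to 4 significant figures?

23.47

U is at the origin; UW is horizontal with |UW| = 32.7 and W on the +x side, so W = (32.70, 0.000). The tangent condition forces DW to be normal to UW, so D = W + (0, -11.2) = (32.70, -11.20). Since DM ⟂ MR (tangency), |DR| = √(11.2² + 36.4²) = 38.08 regardless of where M sits on A1. So R lies on both circle(U, 46.46) and circle(D, 38.08); the below-UW intersection is R = (13.91, -44.33). M is the foot of the tangent from R: M = (21.76, -8.784).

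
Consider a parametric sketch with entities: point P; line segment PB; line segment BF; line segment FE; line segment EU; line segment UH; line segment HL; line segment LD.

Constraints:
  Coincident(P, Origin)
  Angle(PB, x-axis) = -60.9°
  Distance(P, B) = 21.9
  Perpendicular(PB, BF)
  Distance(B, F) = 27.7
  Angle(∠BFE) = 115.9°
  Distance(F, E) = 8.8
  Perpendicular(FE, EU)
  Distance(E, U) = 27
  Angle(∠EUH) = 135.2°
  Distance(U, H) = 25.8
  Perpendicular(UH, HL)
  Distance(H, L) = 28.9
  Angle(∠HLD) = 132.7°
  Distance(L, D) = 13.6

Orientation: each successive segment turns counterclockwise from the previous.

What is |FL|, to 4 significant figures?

38.93

P is at the origin; PB runs at -60.9° with length 21.9, so B = (10.65, -19.14). PB is perpendicular to BF, so BF runs at 29.10°; with |BF| = 27.7, F = (34.85, -5.664). ∠BFE = 115.9° gives FE at 93.20° from the x-axis; with |FE| = 8.8, E = (34.36, 3.122). FE is perpendicular to EU, so EU runs at -176.8°; with |EU| = 27.0, U = (7.405, 1.615). ∠EUH = 135.2° gives UH at -132.0° from the x-axis; with |UH| = 25.8, H = (-9.858, -17.56). UH ⟂ HL, so HL runs at -42.00°; with |HL| = 28.9, L = (11.62, -36.90). Then |FL| = |L − F| = 38.93.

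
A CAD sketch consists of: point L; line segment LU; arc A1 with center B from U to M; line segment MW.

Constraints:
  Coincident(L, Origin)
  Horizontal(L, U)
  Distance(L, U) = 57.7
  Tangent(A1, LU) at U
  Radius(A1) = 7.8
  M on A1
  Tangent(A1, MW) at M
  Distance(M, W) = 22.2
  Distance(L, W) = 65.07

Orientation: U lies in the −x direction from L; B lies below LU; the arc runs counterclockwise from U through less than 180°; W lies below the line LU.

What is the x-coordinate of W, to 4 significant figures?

-57.04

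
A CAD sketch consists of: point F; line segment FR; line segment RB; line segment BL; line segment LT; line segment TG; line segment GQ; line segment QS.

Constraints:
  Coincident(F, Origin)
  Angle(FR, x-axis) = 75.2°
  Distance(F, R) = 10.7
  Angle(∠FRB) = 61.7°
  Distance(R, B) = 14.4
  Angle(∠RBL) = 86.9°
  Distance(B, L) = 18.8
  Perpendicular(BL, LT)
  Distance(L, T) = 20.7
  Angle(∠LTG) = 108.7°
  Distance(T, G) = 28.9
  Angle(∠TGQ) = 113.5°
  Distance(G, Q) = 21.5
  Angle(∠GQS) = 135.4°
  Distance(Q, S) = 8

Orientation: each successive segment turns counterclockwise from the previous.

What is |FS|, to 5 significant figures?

32.710

F is at the origin; FR runs at 75.2° with length 10.7, so R = (2.7333, 10.345). ∠FRB = 61.7° gives RB at -166.50° from the x-axis; with |RB| = 14.4, B = (-11.269, 6.9834). ∠RBL = 86.9° gives BL at -73.400° from the x-axis; with |BL| = 18.8, L = (-5.8979, -11.033). The perpendicularity gives LT at right angles to BL, so LT runs at 16.600°; with |LT| = 20.7, T = (13.939, -5.1193). ∠LTG = 108.7° gives TG at 87.900° from the x-axis; with |TG| = 28.9, G = (14.998, 23.761). ∠TGQ = 113.5° gives GQ at 154.40° from the x-axis; with |GQ| = 21.5, Q = (-4.3910, 33.051). ∠GQS = 135.4° gives QS at -161.00° from the x-axis; with |QS| = 8.0, S = (-11.955, 30.447). Then |FS| = |S − F| = 32.710.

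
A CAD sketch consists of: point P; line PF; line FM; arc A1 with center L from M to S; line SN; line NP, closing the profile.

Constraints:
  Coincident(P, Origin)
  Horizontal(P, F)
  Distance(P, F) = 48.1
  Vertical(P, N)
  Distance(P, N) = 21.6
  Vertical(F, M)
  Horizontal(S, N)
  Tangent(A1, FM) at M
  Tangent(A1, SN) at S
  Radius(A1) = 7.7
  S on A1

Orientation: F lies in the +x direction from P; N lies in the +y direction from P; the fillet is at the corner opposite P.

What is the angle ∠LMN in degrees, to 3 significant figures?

9.09°

P is at the origin; PF is horizontal with |PF| = 48.1 and F on the +x side, so F = (48.1, 0.00). P and N share the same x with |PN| = 21.6 and N on the +y side, so N = (0.00, 21.6). The virtual corner opposite P is at (48.1, 21.6). Tangency of A1 to FM means the radius LM is perpendicular to FM and since A1 is tangent to SN there, LS ⟂ SN, with radius 7.7, so the center L sits 7.7 in from both sides at L = (40.4, 13.9). That places the tangent points at M = (48.1, 13.9) on FM and S = (40.4, 21.6) on SN. Then cos ∠LMN = ML·MN / (|ML||MN|), giving 9.09°.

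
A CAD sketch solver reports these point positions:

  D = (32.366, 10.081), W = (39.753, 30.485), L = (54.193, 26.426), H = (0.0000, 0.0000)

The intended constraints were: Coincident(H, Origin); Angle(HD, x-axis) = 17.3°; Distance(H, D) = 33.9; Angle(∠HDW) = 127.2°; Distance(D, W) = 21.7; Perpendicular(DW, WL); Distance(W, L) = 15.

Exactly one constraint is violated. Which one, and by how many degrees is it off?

Perpendicular(DW, WL) — off by 4.20°.

H = (0.00, 0.00) ✓; HD at 17.30° ✓; |HD| = 33.90 ✓; ∠HDW = 127.2° ✓; |DW| = 21.70 ✓; ∠(DW, WL) = 85.80° ✗; |WL| = 15.00 ✓.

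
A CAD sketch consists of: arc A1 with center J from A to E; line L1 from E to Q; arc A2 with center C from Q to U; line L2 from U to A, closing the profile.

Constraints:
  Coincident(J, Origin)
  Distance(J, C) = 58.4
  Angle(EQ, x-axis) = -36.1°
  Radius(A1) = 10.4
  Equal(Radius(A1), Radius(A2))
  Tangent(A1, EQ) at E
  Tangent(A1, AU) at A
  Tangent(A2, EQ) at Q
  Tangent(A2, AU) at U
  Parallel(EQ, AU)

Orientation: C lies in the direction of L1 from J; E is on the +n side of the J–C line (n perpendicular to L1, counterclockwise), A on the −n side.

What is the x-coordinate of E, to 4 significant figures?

6.128

J is at the origin and C lies 58.4 along u from J, so C = 58.4·u = (47.19, -34.41). Tangency of A1 to both parallel lines with radius 10.4 puts E and A at J ± 10.4·n: E = (6.128, 8.403), A = (-6.128, -8.403). So E.x = 6.128.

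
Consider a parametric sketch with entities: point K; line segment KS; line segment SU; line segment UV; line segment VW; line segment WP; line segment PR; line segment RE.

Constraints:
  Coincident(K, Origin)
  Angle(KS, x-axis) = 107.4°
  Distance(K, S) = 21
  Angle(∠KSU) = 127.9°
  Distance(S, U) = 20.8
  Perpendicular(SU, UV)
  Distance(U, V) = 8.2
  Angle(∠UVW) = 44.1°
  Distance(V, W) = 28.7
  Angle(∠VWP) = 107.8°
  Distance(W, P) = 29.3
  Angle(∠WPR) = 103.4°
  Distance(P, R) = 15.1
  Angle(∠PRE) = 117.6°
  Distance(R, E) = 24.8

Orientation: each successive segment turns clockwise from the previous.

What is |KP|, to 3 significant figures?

61.3

K is at the origin; KS runs at 107.4° with length 21.0, so S = (-6.28, 20.0). ∠KSU = 127.9° gives SU at 55.3° from the x-axis; with |SU| = 20.8, U = (5.56, 37.1). SU is perpendicular to UV, so UV runs at -34.7°; with |UV| = 8.2, V = (12.3, 32.5). ∠UVW = 44.1° gives VW at -171° from the x-axis; with |VW| = 28.7, W = (-16.0, 27.8). ∠VWP = 107.8° gives WP at 117° from the x-axis; with |WP| = 29.3, P = (-29.4, 53.8). Then |KP| = |P − K| = 61.3.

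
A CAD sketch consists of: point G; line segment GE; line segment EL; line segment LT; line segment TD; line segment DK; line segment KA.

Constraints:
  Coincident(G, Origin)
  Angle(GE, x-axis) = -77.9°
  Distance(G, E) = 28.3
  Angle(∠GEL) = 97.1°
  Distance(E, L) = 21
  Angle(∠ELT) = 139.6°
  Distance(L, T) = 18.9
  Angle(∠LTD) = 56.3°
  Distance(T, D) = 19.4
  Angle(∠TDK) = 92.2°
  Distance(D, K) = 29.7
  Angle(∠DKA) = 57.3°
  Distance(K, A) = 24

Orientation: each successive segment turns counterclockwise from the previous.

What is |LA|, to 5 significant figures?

10.772

G is at the origin; GE runs at -77.9° with length 28.3, so E = (5.9322, -27.671). ∠GEL = 97.1° gives EL at 5.0000° from the x-axis; with |EL| = 21.0, L = (26.852, -25.841). ∠ELT = 139.6° gives LT at 45.400° from the x-axis; with |LT| = 18.9, T = (40.123, -12.384). ∠LTD = 56.3° gives TD at 169.10° from the x-axis; with |TD| = 19.4, D = (21.073, -8.7153). ∠TDK = 92.2° gives DK at -103.10° from the x-axis; with |DK| = 29.7, K = (14.341, -37.642). ∠DKA = 57.3° gives KA at 19.600° from the x-axis; with |KA| = 24.0, A = (36.951, -29.591). Then |LA| = |A − L| = 10.772.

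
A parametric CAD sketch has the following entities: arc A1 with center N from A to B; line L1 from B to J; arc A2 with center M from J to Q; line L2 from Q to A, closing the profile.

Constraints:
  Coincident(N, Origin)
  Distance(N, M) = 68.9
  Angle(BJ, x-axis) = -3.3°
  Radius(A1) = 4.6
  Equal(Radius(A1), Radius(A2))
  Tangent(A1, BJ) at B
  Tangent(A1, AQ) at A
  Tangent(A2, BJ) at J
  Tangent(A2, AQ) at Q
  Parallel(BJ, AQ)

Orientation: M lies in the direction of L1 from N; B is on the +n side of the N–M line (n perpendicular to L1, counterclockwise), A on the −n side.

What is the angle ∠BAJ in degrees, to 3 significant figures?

82.4°

The slot axis is L1's direction at -3.3°, so u = (cos -3.3°, sin -3.3°) = (0.998, -0.0576) and n = (−sin -3.3°, cos -3.3°) = (0.0576, 0.998). N is at the origin and M lies 68.9 along u from N, so M = 68.9·u = (68.8, -3.97). Tangency of A1 to both parallel lines with radius 4.6 puts B and A at N ± 4.6·n: B = (0.265, 4.59), A = (-0.265, -4.59). Equal radii place J and Q the same way about M: J = M + 4.6·n = (69.1, 0.626), Q = M − 4.6·n = (68.5, -8.56). Then cos ∠BAJ = AB·AJ / (|AB||AJ|), giving 82.4°.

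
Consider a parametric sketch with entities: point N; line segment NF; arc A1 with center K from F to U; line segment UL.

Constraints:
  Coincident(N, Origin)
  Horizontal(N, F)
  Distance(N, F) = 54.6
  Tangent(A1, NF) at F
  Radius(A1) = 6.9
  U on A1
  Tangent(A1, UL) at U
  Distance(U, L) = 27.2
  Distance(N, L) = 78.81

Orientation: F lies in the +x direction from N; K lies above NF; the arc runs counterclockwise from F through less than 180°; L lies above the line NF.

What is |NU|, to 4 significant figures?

60.71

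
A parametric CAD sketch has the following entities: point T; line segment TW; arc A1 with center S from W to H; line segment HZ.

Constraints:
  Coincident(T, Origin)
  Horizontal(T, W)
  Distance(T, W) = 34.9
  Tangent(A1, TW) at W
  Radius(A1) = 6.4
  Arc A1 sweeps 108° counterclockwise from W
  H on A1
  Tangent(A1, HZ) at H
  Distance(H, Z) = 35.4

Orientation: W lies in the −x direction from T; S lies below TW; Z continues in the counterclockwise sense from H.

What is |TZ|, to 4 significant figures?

51.68

T is at the origin; TW is horizontal with |TW| = 34.9 and W on the −x side, so W = (-34.90, 0.000). Since A1 is tangent to TW there, SW ⟂ TW, so S = W + (0, -6.4) = (-34.90, -6.400). On A1, W sits at bearing 90° from S; a 108° counterclockwise sweep puts H at bearing 198°, so H = S + 6.4·(cos 198°, sin 198°) = (-40.99, -8.378). The tangent condition forces SH to be normal to HZ, so HZ runs along (−sin 198°, cos 198°); with |HZ| = 35.4, Z = (-30.05, -42.05). Then |TZ| = |Z − T| = 51.68.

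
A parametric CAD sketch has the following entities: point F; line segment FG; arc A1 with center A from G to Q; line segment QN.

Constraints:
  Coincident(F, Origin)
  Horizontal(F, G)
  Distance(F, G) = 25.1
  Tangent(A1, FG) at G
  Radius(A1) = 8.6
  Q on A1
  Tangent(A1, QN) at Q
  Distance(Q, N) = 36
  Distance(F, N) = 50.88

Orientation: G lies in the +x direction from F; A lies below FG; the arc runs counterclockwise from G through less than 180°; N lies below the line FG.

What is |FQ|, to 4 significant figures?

19.43

F is at the origin; F and G share the same y with |FG| = 25.1 and G on the +x side, so G = (25.10, 0.000). A1 meets FG tangentially, so AG is at right angles to FG, so A = G + (0, -8.6) = (25.10, -8.600). Since AQ ⟂ QN (tangency), |AN| = √(8.6² + 36.0²) = 37.01 regardless of where Q sits on A1. So N lies on both circle(F, 50.88) and circle(A, 37.01); the below-FG intersection is N = (22.70, -45.54). Q is the foot of the tangent from N: Q = (16.62, -10.05).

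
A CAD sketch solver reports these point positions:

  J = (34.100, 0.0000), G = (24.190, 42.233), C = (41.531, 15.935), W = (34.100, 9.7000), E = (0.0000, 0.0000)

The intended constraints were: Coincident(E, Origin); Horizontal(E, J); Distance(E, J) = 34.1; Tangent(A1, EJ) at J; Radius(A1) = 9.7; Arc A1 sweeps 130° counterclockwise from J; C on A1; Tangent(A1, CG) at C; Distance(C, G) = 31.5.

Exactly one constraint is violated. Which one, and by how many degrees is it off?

Tangent(A1, CG) at C — off by 6.60°.

E = (0.00, 0.00) ✓; E.y = 0.00, J.y = 0.00 ✓; |EJ| = 34.10 ✓; ∠(WJ, JE) = 90.00° ✓; |WJ| = 9.700 ✓; bearing(W→C) − bearing(W→J) = 130.0° ✓; |WC| = 9.700 ✓; ∠(WC, CG) = 96.60° ✗; |CG| = 31.50 ✓.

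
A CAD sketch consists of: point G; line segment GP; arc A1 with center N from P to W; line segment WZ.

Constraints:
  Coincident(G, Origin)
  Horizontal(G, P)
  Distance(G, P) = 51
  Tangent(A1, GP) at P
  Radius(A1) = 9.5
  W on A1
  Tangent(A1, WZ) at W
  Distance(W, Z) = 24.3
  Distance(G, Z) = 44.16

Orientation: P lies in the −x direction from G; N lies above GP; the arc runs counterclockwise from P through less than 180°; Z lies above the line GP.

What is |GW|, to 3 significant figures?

42.6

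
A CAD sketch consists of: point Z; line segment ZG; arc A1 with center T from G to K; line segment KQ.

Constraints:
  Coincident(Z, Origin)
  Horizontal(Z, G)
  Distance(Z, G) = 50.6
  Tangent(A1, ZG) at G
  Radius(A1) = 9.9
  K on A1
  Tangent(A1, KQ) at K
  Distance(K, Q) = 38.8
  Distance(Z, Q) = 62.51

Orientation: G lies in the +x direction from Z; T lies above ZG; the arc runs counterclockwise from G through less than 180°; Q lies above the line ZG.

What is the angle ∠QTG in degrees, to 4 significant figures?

164.0°

Z is at the origin; Z and G share the same y with |ZG| = 50.6 and G on the +x side, so G = (50.60, 0.000). Tangency of A1 to ZG means the radius TG is perpendicular to ZG, so T = G + (0, 9.9) = (50.60, 9.900). Since TK ⟂ KQ (tangency), |TQ| = √(9.9² + 38.8²) = 40.04 regardless of where K sits on A1. So Q lies on both circle(Z, 62.51) and circle(T, 40.04); the above-ZG intersection is Q = (39.57, 48.39). K is the foot of the tangent from Q: K = (59.15, 14.90).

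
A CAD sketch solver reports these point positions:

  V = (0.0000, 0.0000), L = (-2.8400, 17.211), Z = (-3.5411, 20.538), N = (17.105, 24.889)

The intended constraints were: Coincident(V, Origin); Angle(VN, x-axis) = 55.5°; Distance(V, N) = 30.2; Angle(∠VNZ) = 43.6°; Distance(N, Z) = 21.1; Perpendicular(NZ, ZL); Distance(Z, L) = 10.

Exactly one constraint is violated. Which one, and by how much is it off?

Distance(Z, L) = 10 — off by 6.60.

V = (0.00, 0.00) ✓; VN at 55.50° ✓; |VN| = 30.20 ✓; ∠VNZ = 43.60° ✓; |NZ| = 21.10 ✓; ∠(NZ, ZL) = 90.00° ✓; |ZL| = 3.400 ✗.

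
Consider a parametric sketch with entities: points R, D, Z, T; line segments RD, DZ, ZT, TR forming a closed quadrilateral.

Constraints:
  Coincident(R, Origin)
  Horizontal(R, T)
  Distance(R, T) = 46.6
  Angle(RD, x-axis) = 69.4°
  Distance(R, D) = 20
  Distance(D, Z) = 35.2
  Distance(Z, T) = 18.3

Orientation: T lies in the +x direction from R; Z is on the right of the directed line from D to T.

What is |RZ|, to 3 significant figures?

31.1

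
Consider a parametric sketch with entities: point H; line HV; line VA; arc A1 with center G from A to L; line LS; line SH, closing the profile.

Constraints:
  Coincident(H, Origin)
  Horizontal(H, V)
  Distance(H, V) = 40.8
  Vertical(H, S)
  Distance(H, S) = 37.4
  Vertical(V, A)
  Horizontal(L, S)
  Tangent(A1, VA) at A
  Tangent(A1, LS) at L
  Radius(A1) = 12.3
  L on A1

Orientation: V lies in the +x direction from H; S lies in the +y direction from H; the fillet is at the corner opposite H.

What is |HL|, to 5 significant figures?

47.021

H is at the origin; HV is horizontal with |HV| = 40.8 and V on the +x side, so V = (40.800, 0.0000). H and S share the same x with |HS| = 37.4 and S on the +y side, so S = (0.0000, 37.400). The virtual corner opposite H is at (40.800, 37.400). The tangent condition forces GA to be normal to VA and since A1 is tangent to LS there, GL ⟂ LS, with radius 12.3, so the center G sits 12.3 in from both sides at G = (28.500, 25.100). That places the tangent points at A = (40.800, 25.100) on VA and L = (28.500, 37.400) on LS. Then |HL| = |L − H| = 47.021.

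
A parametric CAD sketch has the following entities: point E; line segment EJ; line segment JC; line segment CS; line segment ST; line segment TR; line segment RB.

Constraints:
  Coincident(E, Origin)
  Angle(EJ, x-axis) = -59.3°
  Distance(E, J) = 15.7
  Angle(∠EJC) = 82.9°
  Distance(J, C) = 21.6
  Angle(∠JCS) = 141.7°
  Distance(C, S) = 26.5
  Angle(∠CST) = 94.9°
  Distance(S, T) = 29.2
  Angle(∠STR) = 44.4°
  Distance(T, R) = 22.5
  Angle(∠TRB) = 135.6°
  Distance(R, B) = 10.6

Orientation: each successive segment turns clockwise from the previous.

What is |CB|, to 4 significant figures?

11.69

E is at the origin; EJ runs at -59.3° with length 15.7, so J = (8.016, -13.50). ∠EJC = 82.9° gives JC at -156.4° from the x-axis; with |JC| = 21.6, C = (-11.78, -22.15). ∠JCS = 141.7° gives CS at 165.3° from the x-axis; with |CS| = 26.5, S = (-37.41, -15.42). ∠CST = 94.9° gives ST at 80.20° from the x-axis; with |ST| = 29.2, T = (-32.44, 13.35). ∠STR = 44.4° gives TR at -55.40° from the x-axis; with |TR| = 22.5, R = (-19.66, -5.169). ∠TRB = 135.6° gives RB at -99.80° from the x-axis; with |RB| = 10.6, B = (-21.47, -15.61). Then |CB| = |B − C| = 11.69.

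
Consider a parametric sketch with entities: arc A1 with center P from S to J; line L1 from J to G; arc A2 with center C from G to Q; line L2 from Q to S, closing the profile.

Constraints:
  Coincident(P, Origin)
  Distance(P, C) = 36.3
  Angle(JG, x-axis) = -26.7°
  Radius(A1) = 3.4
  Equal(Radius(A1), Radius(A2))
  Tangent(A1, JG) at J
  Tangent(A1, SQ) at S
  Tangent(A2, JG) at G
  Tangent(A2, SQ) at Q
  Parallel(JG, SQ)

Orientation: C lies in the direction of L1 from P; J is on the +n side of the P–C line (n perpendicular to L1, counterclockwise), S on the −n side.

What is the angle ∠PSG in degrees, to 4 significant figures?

79.39°

Tangency of A1 to both parallel lines with radius 3.4 puts J and S at P ± 3.4·n: J = (1.528, 3.037), S = (-1.528, -3.037). Equal radii place G and Q the same way about C: G = C + 3.4·n = (33.96, -13.27), Q = C − 3.4·n = (30.90, -19.35). Then cos ∠PSG = SP·SG / (|SP||SG|), giving 79.39°.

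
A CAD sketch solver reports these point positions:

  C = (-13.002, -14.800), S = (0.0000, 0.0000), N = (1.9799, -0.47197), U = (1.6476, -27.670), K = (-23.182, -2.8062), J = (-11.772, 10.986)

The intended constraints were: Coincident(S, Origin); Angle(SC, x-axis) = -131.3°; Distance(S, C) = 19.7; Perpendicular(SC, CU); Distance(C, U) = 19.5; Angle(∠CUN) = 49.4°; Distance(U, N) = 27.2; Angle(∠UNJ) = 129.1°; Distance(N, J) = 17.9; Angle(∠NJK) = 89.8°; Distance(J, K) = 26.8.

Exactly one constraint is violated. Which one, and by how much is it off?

Distance(J, K) = 26.8 — off by 8.90.

S = (0.00, 0.00) ✓; SC at -131.3° ✓; |SC| = 19.70 ✓; ∠(SC, CU) = 90.00° ✓; |CU| = 19.50 ✓; ∠CUN = 49.40° ✓; |UN| = 27.20 ✓; ∠UNJ = 129.1° ✓; |NJ| = 17.90 ✓; ∠NJK = 89.80° ✓; |JK| = 17.90 ✗.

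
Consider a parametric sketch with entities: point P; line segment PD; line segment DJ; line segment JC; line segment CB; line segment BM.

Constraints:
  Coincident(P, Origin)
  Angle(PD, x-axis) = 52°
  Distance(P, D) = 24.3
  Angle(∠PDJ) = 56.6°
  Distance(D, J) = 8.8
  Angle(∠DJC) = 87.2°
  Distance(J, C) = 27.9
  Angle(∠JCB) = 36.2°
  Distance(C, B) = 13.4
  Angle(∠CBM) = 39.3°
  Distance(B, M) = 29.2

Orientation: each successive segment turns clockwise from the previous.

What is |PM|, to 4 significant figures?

15.42

P is at the origin; PD runs at 52.0° with length 24.3, so D = (14.96, 19.15). ∠PDJ = 56.6° gives DJ at -71.40° from the x-axis; with |DJ| = 8.8, J = (17.77, 10.81). ∠DJC = 87.2° gives JC at -164.2° from the x-axis; with |JC| = 27.9, C = (-9.078, 3.212). ∠JCB = 36.2° gives CB at 52.00° from the x-axis; with |CB| = 13.4, B = (-0.8286, 13.77). ∠CBM = 39.3° gives BM at -88.70° from the x-axis; with |BM| = 29.2, M = (-0.1661, -15.42). Then |PM| = |M − P| = 15.42.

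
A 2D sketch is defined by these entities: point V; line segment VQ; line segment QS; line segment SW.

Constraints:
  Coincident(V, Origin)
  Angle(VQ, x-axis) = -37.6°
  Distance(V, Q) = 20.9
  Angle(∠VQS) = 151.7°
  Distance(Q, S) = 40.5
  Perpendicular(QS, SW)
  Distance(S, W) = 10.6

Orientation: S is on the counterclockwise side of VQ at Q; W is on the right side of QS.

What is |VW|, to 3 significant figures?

62.4

∠VQS = 151.7°, so QS runs at -37.6° + (180° − 151.7°) = -9.30° from the x-axis; with |QS| = 40.5, S = Q + 40.5·(cos -9.30°, sin -9.30°) = (56.5, -19.3). QS is perpendicular to SW; with |SW| = 10.6 on the right of QS, W = S + 10.6·(-0.162, -0.987) = (54.8, -29.8). Then |VW| = |W − V| = 62.4.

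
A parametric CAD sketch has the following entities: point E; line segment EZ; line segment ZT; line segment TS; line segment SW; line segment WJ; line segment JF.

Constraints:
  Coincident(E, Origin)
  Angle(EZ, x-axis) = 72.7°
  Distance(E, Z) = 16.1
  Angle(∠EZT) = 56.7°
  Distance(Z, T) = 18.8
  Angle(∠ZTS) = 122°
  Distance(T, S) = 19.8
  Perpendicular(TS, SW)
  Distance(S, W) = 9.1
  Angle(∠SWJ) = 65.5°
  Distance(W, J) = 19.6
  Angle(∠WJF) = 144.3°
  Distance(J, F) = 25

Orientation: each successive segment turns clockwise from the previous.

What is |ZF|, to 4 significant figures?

36.67

∠SWJ = 65.5° gives WJ at 46.90° from the x-axis; with |WJ| = 19.6, J = (15.17, -0.7078). ∠WJF = 144.3° gives JF at 11.20° from the x-axis; with |JF| = 25.0, F = (39.70, 4.148). Then |ZF| = |F − Z| = 36.67.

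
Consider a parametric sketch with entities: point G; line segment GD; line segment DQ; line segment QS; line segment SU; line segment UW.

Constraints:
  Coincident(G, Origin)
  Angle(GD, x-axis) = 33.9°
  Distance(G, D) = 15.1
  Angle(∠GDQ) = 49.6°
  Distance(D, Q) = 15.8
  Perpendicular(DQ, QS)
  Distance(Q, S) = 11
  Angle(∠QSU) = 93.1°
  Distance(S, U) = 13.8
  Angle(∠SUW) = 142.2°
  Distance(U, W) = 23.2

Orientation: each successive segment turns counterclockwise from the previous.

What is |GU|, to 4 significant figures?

7.770

G is at the origin; GD runs at 33.9° with length 15.1, so D = (12.53, 8.422). ∠GDQ = 49.6° gives DQ at 164.3° from the x-axis; with |DQ| = 15.8, Q = (-2.677, 12.70). DQ is perpendicular to QS, so QS runs at -105.7°; with |QS| = 11.0, S = (-5.654, 2.108). ∠QSU = 93.1° gives SU at -18.80° from the x-axis; with |SU| = 13.8, U = (7.410, -2.339). Then |GU| = |U − G| = 7.770.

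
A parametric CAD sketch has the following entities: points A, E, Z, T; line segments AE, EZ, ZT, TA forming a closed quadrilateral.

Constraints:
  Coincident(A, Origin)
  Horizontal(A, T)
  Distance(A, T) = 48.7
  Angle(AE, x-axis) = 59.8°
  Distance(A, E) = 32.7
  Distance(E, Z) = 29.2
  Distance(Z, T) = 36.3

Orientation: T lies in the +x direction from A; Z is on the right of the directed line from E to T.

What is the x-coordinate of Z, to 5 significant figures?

12.406

Checks: |EZ| = 29.20 ✓; |ZT| = 36.30 ✓.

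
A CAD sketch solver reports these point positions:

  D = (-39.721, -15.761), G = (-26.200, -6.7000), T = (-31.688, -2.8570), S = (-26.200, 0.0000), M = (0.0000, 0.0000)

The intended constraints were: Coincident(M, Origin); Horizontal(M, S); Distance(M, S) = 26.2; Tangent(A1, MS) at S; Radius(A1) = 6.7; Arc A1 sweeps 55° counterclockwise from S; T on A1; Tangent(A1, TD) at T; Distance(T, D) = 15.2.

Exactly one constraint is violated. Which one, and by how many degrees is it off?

Tangent(A1, TD) at T — off by 3.10°.

M = (0.00, 0.00) ✓; M.y = 0.00, S.y = 0.00 ✓; |MS| = 26.20 ✓; ∠(GS, SM) = 90.00° ✓; |GS| = 6.700 ✓; bearing(G→T) − bearing(G→S) = 55.00° ✓; |GT| = 6.700 ✓; ∠(GT, TD) = 86.90° ✗; |TD| = 15.20 ✓.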